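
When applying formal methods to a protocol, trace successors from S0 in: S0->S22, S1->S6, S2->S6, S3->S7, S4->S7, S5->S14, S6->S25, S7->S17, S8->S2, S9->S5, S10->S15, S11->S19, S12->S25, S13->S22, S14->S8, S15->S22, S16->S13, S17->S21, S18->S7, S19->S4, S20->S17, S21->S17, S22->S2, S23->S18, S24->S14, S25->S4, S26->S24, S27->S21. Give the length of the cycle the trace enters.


Trace from S0 until a state repeats:
  S0 -> S22 -> S2 -> S6 -> S25 -> S4 -> S7 -> S17 -> S21 -> S17
S17 first seen at step 7, revisited at step 9.
Cycle length = 9 - 7 = 2

2


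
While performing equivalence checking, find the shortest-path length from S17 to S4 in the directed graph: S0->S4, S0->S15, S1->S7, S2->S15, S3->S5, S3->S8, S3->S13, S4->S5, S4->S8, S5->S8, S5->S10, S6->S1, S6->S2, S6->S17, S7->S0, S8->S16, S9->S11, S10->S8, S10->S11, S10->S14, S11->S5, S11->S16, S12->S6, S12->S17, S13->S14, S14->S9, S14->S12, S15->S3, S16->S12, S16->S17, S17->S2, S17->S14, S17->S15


BFS layer-by-layer from S17:
  dist 0: {S17}
  dist 1: {S2, S14, S15}
  dist 2: {S3, S9, S12}
  dist 3: {S5, S6, S8, S11, S13}
  dist 4: {S1, S10, S16}
  dist 5: {S7}
  dist 6: {S0}
  dist 7: {S4}
  -> S4 reached at distance 7
Shortest path length = 7

7


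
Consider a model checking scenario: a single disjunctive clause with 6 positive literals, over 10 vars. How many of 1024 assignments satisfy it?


Step 1: Total=2^10=1024
Step 2: Unsat when all 6 false: 2^4=16
Step 3: Sat=1024-16=1008

1008


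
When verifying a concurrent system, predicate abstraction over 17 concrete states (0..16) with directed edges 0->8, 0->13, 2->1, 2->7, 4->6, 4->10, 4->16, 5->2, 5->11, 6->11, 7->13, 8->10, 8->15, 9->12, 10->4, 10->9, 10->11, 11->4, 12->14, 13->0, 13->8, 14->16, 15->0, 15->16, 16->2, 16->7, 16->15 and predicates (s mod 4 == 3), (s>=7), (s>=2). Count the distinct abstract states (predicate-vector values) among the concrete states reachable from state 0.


BFS from 0:
Concrete reachable: {0, 1, 2, 4, 6, 7, 8, 9, 10, 11, 12, 13, 14, 15, 16}
Abstract via predicates (s mod 4 == 3), (s>=7), (s>=2):
  (0,0,0) <- {0, 1}
  (0,0,1) <- {2, 4, 6}
  (0,1,1) <- {8, 9, 10, 12, 13, 14, 16}
  (1,1,1) <- {7, 11, 15}
Distinct abstract states = 4

4


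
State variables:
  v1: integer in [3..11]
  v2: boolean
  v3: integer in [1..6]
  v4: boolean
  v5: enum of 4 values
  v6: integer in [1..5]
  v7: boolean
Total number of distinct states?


State space = product of domain sizes of all variables.
Domain sizes:
  v1 (integer in [3..11]): 9
  v2 (boolean): 2
  v3 (integer in [1..6]): 6
  v4 (boolean): 2
  v5 (enum of 4 values): 4
  v6 (integer in [1..5]): 5
  v7 (boolean): 2
Product = 9 * 2 * 6 * 2 * 4 * 5 * 2 = 8640

8640


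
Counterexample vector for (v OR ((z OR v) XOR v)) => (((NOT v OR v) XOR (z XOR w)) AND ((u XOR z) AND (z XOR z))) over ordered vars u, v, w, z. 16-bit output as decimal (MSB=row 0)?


F1 = (v OR ((z OR v) XOR v))
F2 = (((NOT v OR v) XOR (z XOR w)) AND ((u XOR z) AND (z XOR z)))
Counterexample to F1=>F2 is where F1=1 and F2=0.
Evaluate each row (bits = u,v,w,z, MSB first):
  row 0 [0000]: F1=0 F2=0 -> F1&~F2 -> 0
  row 1 [0001]: F1=1 F2=0 -> F1&~F2 -> 1
  row 2 [0010]: F1=0 F2=0 -> F1&~F2 -> 0
  row 3 [0011]: F1=1 F2=0 -> F1&~F2 -> 1
  row 4 [0100]: F1=1 F2=0 -> F1&~F2 -> 1
  row 5 [0101]: F1=1 F2=0 -> F1&~F2 -> 1
  row 6 [0110]: F1=1 F2=0 -> F1&~F2 -> 1
  row 7 [0111]: F1=1 F2=0 -> F1&~F2 -> 1
  row 8 [1000]: F1=0 F2=0 -> F1&~F2 -> 0
  row 9 [1001]: F1=1 F2=0 -> F1&~F2 -> 1
  row 10 [1010]: F1=0 F2=0 -> F1&~F2 -> 0
  row 11 [1011]: F1=1 F2=0 -> F1&~F2 -> 1
  row 12 [1100]: F1=1 F2=0 -> F1&~F2 -> 1
  row 13 [1101]: F1=1 F2=0 -> F1&~F2 -> 1
  row 14 [1110]: F1=1 F2=0 -> F1&~F2 -> 1
  row 15 [1111]: F1=1 F2=0 -> F1&~F2 -> 1
Full result column, 4 rows per line (u,v fixed per line; w,z runs 00..11 left to right):
  rows 0-3 [u,v=00]: 0101  = hex 5
  rows 4-7 [u,v=01]: 1111  = hex F
  rows 8-11 [u,v=10]: 0101  = hex 5
  rows 12-15 [u,v=11]: 1111  = hex F
Counterexample vector (row 0 .. row 15) = 0101111101011111
Output column grouped in 4s = 0101 1111 0101 1111 = 0x5F5F
Convert to decimal digit by digit (value = value*16 + digit):
  5 -> 5
  5*16 + 15 (F) = 95
  95*16 + 5 = 1525
  1525*16 + 15 (F) = 24415
Decimal = 24415

24415


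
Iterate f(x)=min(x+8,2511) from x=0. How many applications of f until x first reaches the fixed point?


Step 1: x=0, cap=2511, increment=8
Step 2: x grows by 8 each step until capped at 2511; fixed point is x=2511
Step 3: iterations = ceil(2511/8) = 314

314


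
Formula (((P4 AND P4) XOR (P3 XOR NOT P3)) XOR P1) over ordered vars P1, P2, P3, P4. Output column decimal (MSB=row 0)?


Formula: (((P4 AND P4) XOR (P3 XOR NOT P3)) XOR P1) over P1, P2, P3, P4 (16 rows)
Evaluate each row (bits = P1,P2,P3,P4, MSB first):
  row 0 [0000]: (((0 AND 0) XOR (0 XOR NOT 0)) XOR 0) -> 1
  row 1 [0001]: (((1 AND 1) XOR (0 XOR NOT 0)) XOR 0) -> 0
  row 2 [0010]: (((0 AND 0) XOR (1 XOR NOT 1)) XOR 0) -> 1
  row 3 [0011]: (((1 AND 1) XOR (1 XOR NOT 1)) XOR 0) -> 0
  row 4 [0100]: (((0 AND 0) XOR (0 XOR NOT 0)) XOR 0) -> 1
  row 5 [0101]: (((1 AND 1) XOR (0 XOR NOT 0)) XOR 0) -> 0
  row 6 [0110]: (((0 AND 0) XOR (1 XOR NOT 1)) XOR 0) -> 1
  row 7 [0111]: (((1 AND 1) XOR (1 XOR NOT 1)) XOR 0) -> 0
  row 8 [1000]: (((0 AND 0) XOR (0 XOR NOT 0)) XOR 1) -> 0
  row 9 [1001]: (((1 AND 1) XOR (0 XOR NOT 0)) XOR 1) -> 1
  row 10 [1010]: (((0 AND 0) XOR (1 XOR NOT 1)) XOR 1) -> 0
  row 11 [1011]: (((1 AND 1) XOR (1 XOR NOT 1)) XOR 1) -> 1
  row 12 [1100]: (((0 AND 0) XOR (0 XOR NOT 0)) XOR 1) -> 0
  row 13 [1101]: (((1 AND 1) XOR (0 XOR NOT 0)) XOR 1) -> 1
  row 14 [1110]: (((0 AND 0) XOR (1 XOR NOT 1)) XOR 1) -> 0
  row 15 [1111]: (((1 AND 1) XOR (1 XOR NOT 1)) XOR 1) -> 1
Full result column, 4 rows per line (P1,P2 fixed per line; P3,P4 runs 00..11 left to right):
  rows 0-3 [P1,P2=00]: 1010  = hex A
  rows 4-7 [P1,P2=01]: 1010  = hex A
  rows 8-11 [P1,P2=10]: 0101  = hex 5
  rows 12-15 [P1,P2=11]: 0101  = hex 5
Output column (row 0 .. row 15) = 1010101001010101
Output column grouped in 4s = 1010 1010 0101 0101 = 0xAA55
Convert to decimal digit by digit (value = value*16 + digit):
  A -> 10
  10*16 + 10 (A) = 170
  170*16 + 5 = 2725
  2725*16 + 5 = 43605
Decimal = 43605

43605


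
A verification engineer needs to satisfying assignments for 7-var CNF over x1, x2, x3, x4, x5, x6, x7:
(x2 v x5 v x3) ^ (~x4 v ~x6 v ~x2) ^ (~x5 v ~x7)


CNF with 3 clauses over 7 vars (128 assignments).
An assignment satisfies CNF iff every clause has >=1 true literal.
Check each row (bits = x1,x2,x3,x4,x5,x6,x7; clause T/F shown):
  row 0 [0000000]: clauses=FTT -> 0
  row 1 [0000001]: clauses=FTT -> 0
  row 2 [0000010]: clauses=FTT -> 0
  row 3 [0000011]: clauses=FTT -> 0
  row 4 [0000100]: clauses=TTT -> 1
  (every remaining row is evaluated the same way; all 128 results are listed next)
Full result column, 8 rows per line (x1,x2,x3,x4 fixed per line; x5,x6,x7 runs 000..111 left to right):
  rows 0-7 [x1,x2,x3,x4=0000]: 00001010  (ones: 2)
  rows 8-15 [x1,x2,x3,x4=0001]: 00001010  (ones: 2)
  rows 16-23 [x1,x2,x3,x4=0010]: 11111010  (ones: 6)
  rows 24-31 [x1,x2,x3,x4=0011]: 11111010  (ones: 6)
  rows 32-39 [x1,x2,x3,x4=0100]: 11111010  (ones: 6)
  rows 40-47 [x1,x2,x3,x4=0101]: 11001000  (ones: 3)
  rows 48-55 [x1,x2,x3,x4=0110]: 11111010  (ones: 6)
  rows 56-63 [x1,x2,x3,x4=0111]: 11001000  (ones: 3)
  rows 64-71 [x1,x2,x3,x4=1000]: 00001010  (ones: 2)
  rows 72-79 [x1,x2,x3,x4=1001]: 00001010  (ones: 2)
  rows 80-87 [x1,x2,x3,x4=1010]: 11111010  (ones: 6)
  rows 88-95 [x1,x2,x3,x4=1011]: 11111010  (ones: 6)
  rows 96-103 [x1,x2,x3,x4=1100]: 11111010  (ones: 6)
  rows 104-111 [x1,x2,x3,x4=1101]: 11001000  (ones: 3)
  rows 112-119 [x1,x2,x3,x4=1110]: 11111010  (ones: 6)
  rows 120-127 [x1,x2,x3,x4=1111]: 11001000  (ones: 3)
Satisfying assignments = 2+2+6+6+6+3+6+3+2+2+6+6+6+3+6+3 = 68

68


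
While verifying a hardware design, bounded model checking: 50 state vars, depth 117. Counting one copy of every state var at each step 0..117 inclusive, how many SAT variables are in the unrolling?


BMC unrolls to depth k, creating one copy of each state var for steps 0..k.
Step count = 117 + 1 = 118 (steps 0 through 117)
Vars per step = 50
Total = 50 * 118 = 5900

5900


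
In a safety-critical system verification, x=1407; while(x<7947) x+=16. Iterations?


Step 1: x goes from 1407 toward 7947 by 16; the body runs while x<7947, so iterations = ceil((bound-start)/step)
Step 2: Distance=6540
Step 3: ceil(6540/16)=409

409


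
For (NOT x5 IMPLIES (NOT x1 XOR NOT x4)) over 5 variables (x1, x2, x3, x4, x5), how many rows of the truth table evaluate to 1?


Formula: (NOT x5 IMPLIES (NOT x1 XOR NOT x4)) over 5 vars (32 rows)
Evaluate each row (x1, x2, x3, x4, x5 as bits, MSB first):
  row 0 [00000]: (NOT 0 IMPLIES (NOT 0 XOR NOT 0)) -> 0
  row 1 [00001]: (NOT 1 IMPLIES (NOT 0 XOR NOT 0)) -> 1
  row 2 [00010]: (NOT 0 IMPLIES (NOT 0 XOR NOT 1)) -> 1
  row 3 [00011]: (NOT 1 IMPLIES (NOT 0 XOR NOT 1)) -> 1
  row 4 [00100]: (NOT 0 IMPLIES (NOT 0 XOR NOT 0)) -> 0
  row 5 [00101]: (NOT 1 IMPLIES (NOT 0 XOR NOT 0)) -> 1
  row 6 [00110]: (NOT 0 IMPLIES (NOT 0 XOR NOT 1)) -> 1
  row 7 [00111]: (NOT 1 IMPLIES (NOT 0 XOR NOT 1)) -> 1
  row 8 [01000]: (NOT 0 IMPLIES (NOT 0 XOR NOT 0)) -> 0
  row 9 [01001]: (NOT 1 IMPLIES (NOT 0 XOR NOT 0)) -> 1
  row 10 [01010]: (NOT 0 IMPLIES (NOT 0 XOR NOT 1)) -> 1
  row 11 [01011]: (NOT 1 IMPLIES (NOT 0 XOR NOT 1)) -> 1
  row 12 [01100]: (NOT 0 IMPLIES (NOT 0 XOR NOT 0)) -> 0
  row 13 [01101]: (NOT 1 IMPLIES (NOT 0 XOR NOT 0)) -> 1
  row 14 [01110]: (NOT 0 IMPLIES (NOT 0 XOR NOT 1)) -> 1
  row 15 [01111]: (NOT 1 IMPLIES (NOT 0 XOR NOT 1)) -> 1
  row 16 [10000]: (NOT 0 IMPLIES (NOT 1 XOR NOT 0)) -> 1
  row 17 [10001]: (NOT 1 IMPLIES (NOT 1 XOR NOT 0)) -> 1
  row 18 [10010]: (NOT 0 IMPLIES (NOT 1 XOR NOT 1)) -> 0
  row 19 [10011]: (NOT 1 IMPLIES (NOT 1 XOR NOT 1)) -> 1
  row 20 [10100]: (NOT 0 IMPLIES (NOT 1 XOR NOT 0)) -> 1
  row 21 [10101]: (NOT 1 IMPLIES (NOT 1 XOR NOT 0)) -> 1
  row 22 [10110]: (NOT 0 IMPLIES (NOT 1 XOR NOT 1)) -> 0
  row 23 [10111]: (NOT 1 IMPLIES (NOT 1 XOR NOT 1)) -> 1
  row 24 [11000]: (NOT 0 IMPLIES (NOT 1 XOR NOT 0)) -> 1
  row 25 [11001]: (NOT 1 IMPLIES (NOT 1 XOR NOT 0)) -> 1
  row 26 [11010]: (NOT 0 IMPLIES (NOT 1 XOR NOT 1)) -> 0
  row 27 [11011]: (NOT 1 IMPLIES (NOT 1 XOR NOT 1)) -> 1
  row 28 [11100]: (NOT 0 IMPLIES (NOT 1 XOR NOT 0)) -> 1
  row 29 [11101]: (NOT 1 IMPLIES (NOT 1 XOR NOT 0)) -> 1
  row 30 [11110]: (NOT 0 IMPLIES (NOT 1 XOR NOT 1)) -> 0
  row 31 [11111]: (NOT 1 IMPLIES (NOT 1 XOR NOT 1)) -> 1
Full result column, 8 rows per line (x1,x2 fixed per line; x3,x4,x5 runs 000..111 left to right):
  rows 0-7 [x1,x2=00]: 01110111  (ones: 6)
  rows 8-15 [x1,x2=01]: 01110111  (ones: 6)
  rows 16-23 [x1,x2=10]: 11011101  (ones: 6)
  rows 24-31 [x1,x2=11]: 11011101  (ones: 6)
Count of 1-rows = 6+6+6+6 = 24

24


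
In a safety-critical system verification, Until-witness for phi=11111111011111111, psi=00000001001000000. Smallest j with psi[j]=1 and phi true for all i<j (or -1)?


(phi U psi) at 0: need smallest j with psi[j]=1 and phi[i]=1 for all i in [0,j).
Scan from step 0:
  step 0: phi=1, psi=0 -> continue
  step 1: phi=1, psi=0 -> continue
  step 2: phi=1, psi=0 -> continue
  step 3: phi=1, psi=0 -> continue
  step 7: psi=1 and phi held for [0,7) -> witness found
Witness step = 7

7


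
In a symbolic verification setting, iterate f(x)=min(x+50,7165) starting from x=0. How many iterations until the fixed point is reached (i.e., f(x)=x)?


Step 1: x=0, cap=7165, increment=50
Step 2: x grows by 50 each step until capped at 7165; fixed point is x=7165
Step 3: iterations = ceil(7165/50) = 144

144


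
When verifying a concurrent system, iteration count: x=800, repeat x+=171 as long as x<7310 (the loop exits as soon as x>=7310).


Step 1: x goes from 800 toward 7310 by 171; the body runs while x<7310, so iterations = ceil((bound-start)/step)
Step 2: Distance=6510
Step 3: ceil(6510/171)=39

39


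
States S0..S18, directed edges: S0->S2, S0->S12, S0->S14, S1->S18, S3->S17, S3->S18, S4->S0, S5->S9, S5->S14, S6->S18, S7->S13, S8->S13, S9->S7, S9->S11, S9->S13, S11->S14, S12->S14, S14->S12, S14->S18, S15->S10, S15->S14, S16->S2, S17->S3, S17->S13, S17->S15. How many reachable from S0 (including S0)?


BFS from S0:
  layer 0: {S0}
  layer 1: {S2, S12, S14}
  layer 2: {S18}
Reachable set: {S0, S2, S12, S14, S18}
Count = 5

5


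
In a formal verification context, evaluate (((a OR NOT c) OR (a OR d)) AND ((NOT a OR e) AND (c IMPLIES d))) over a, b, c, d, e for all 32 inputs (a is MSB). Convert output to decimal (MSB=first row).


Formula: (((a OR NOT c) OR (a OR d)) AND ((NOT a OR e) AND (c IMPLIES d))) over a, b, c, d, e (32 rows)
Evaluate each row (bits = a,b,c,d,e, MSB first):
  row 0 [00000]: (((0 OR NOT 0) OR (0 OR 0)) AND ((NOT 0 OR 0) AND (0 IMPLIES 0))) -> 1
  row 1 [00001]: (((0 OR NOT 0) OR (0 OR 0)) AND ((NOT 0 OR 1) AND (0 IMPLIES 0))) -> 1
  row 2 [00010]: (((0 OR NOT 0) OR (0 OR 1)) AND ((NOT 0 OR 0) AND (0 IMPLIES 1))) -> 1
  row 3 [00011]: (((0 OR NOT 0) OR (0 OR 1)) AND ((NOT 0 OR 1) AND (0 IMPLIES 1))) -> 1
  row 4 [00100]: (((0 OR NOT 1) OR (0 OR 0)) AND ((NOT 0 OR 0) AND (1 IMPLIES 0))) -> 0
  row 5 [00101]: (((0 OR NOT 1) OR (0 OR 0)) AND ((NOT 0 OR 1) AND (1 IMPLIES 0))) -> 0
  row 6 [00110]: (((0 OR NOT 1) OR (0 OR 1)) AND ((NOT 0 OR 0) AND (1 IMPLIES 1))) -> 1
  row 7 [00111]: (((0 OR NOT 1) OR (0 OR 1)) AND ((NOT 0 OR 1) AND (1 IMPLIES 1))) -> 1
  row 8 [01000]: (((0 OR NOT 0) OR (0 OR 0)) AND ((NOT 0 OR 0) AND (0 IMPLIES 0))) -> 1
  row 9 [01001]: (((0 OR NOT 0) OR (0 OR 0)) AND ((NOT 0 OR 1) AND (0 IMPLIES 0))) -> 1
  row 10 [01010]: (((0 OR NOT 0) OR (0 OR 1)) AND ((NOT 0 OR 0) AND (0 IMPLIES 1))) -> 1
  row 11 [01011]: (((0 OR NOT 0) OR (0 OR 1)) AND ((NOT 0 OR 1) AND (0 IMPLIES 1))) -> 1
  row 12 [01100]: (((0 OR NOT 1) OR (0 OR 0)) AND ((NOT 0 OR 0) AND (1 IMPLIES 0))) -> 0
  row 13 [01101]: (((0 OR NOT 1) OR (0 OR 0)) AND ((NOT 0 OR 1) AND (1 IMPLIES 0))) -> 0
  row 14 [01110]: (((0 OR NOT 1) OR (0 OR 1)) AND ((NOT 0 OR 0) AND (1 IMPLIES 1))) -> 1
  row 15 [01111]: (((0 OR NOT 1) OR (0 OR 1)) AND ((NOT 0 OR 1) AND (1 IMPLIES 1))) -> 1
  row 16 [10000]: (((1 OR NOT 0) OR (1 OR 0)) AND ((NOT 1 OR 0) AND (0 IMPLIES 0))) -> 0
  row 17 [10001]: (((1 OR NOT 0) OR (1 OR 0)) AND ((NOT 1 OR 1) AND (0 IMPLIES 0))) -> 1
  row 18 [10010]: (((1 OR NOT 0) OR (1 OR 1)) AND ((NOT 1 OR 0) AND (0 IMPLIES 1))) -> 0
  row 19 [10011]: (((1 OR NOT 0) OR (1 OR 1)) AND ((NOT 1 OR 1) AND (0 IMPLIES 1))) -> 1
  row 20 [10100]: (((1 OR NOT 1) OR (1 OR 0)) AND ((NOT 1 OR 0) AND (1 IMPLIES 0))) -> 0
  row 21 [10101]: (((1 OR NOT 1) OR (1 OR 0)) AND ((NOT 1 OR 1) AND (1 IMPLIES 0))) -> 0
  row 22 [10110]: (((1 OR NOT 1) OR (1 OR 1)) AND ((NOT 1 OR 0) AND (1 IMPLIES 1))) -> 0
  row 23 [10111]: (((1 OR NOT 1) OR (1 OR 1)) AND ((NOT 1 OR 1) AND (1 IMPLIES 1))) -> 1
  row 24 [11000]: (((1 OR NOT 0) OR (1 OR 0)) AND ((NOT 1 OR 0) AND (0 IMPLIES 0))) -> 0
  row 25 [11001]: (((1 OR NOT 0) OR (1 OR 0)) AND ((NOT 1 OR 1) AND (0 IMPLIES 0))) -> 1
  row 26 [11010]: (((1 OR NOT 0) OR (1 OR 1)) AND ((NOT 1 OR 0) AND (0 IMPLIES 1))) -> 0
  row 27 [11011]: (((1 OR NOT 0) OR (1 OR 1)) AND ((NOT 1 OR 1) AND (0 IMPLIES 1))) -> 1
  row 28 [11100]: (((1 OR NOT 1) OR (1 OR 0)) AND ((NOT 1 OR 0) AND (1 IMPLIES 0))) -> 0
  row 29 [11101]: (((1 OR NOT 1) OR (1 OR 0)) AND ((NOT 1 OR 1) AND (1 IMPLIES 0))) -> 0
  row 30 [11110]: (((1 OR NOT 1) OR (1 OR 1)) AND ((NOT 1 OR 0) AND (1 IMPLIES 1))) -> 0
  row 31 [11111]: (((1 OR NOT 1) OR (1 OR 1)) AND ((NOT 1 OR 1) AND (1 IMPLIES 1))) -> 1
Full result column, 4 rows per line (a,b,c fixed per line; d,e runs 00..11 left to right):
  rows 0-3 [a,b,c=000]: 1111  = hex F
  rows 4-7 [a,b,c=001]: 0011  = hex 3
  rows 8-11 [a,b,c=010]: 1111  = hex F
  rows 12-15 [a,b,c=011]: 0011  = hex 3
  rows 16-19 [a,b,c=100]: 0101  = hex 5
  rows 20-23 [a,b,c=101]: 0001  = hex 1
  rows 24-27 [a,b,c=110]: 0101  = hex 5
  rows 28-31 [a,b,c=111]: 0001  = hex 1
Output column (row 0 .. row 31) = 11110011111100110101000101010001
Output column grouped in 4s = 1111 0011 1111 0011 0101 0001 0101 0001 = 0xF3F35151
Convert to decimal digit by digit (value = value*16 + digit):
  F -> 15
  15*16 + 3 = 243
  243*16 + 15 (F) = 3903
  3903*16 + 3 = 62451
  62451*16 + 5 = 999221
  999221*16 + 1 = 15987537
  15987537*16 + 5 = 255800597
  255800597*16 + 1 = 4092809553
Decimal = 4092809553

4092809553


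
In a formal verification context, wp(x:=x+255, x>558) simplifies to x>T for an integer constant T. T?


Formula: wp(x:=E, P) = P[E/x] (substitute E for x in postcondition)
Step 1: Postcondition: x>558
Step 2: Substitute x+255 for x: x+255>558
Step 3: Solve for x: x > 558-255 = 303

303


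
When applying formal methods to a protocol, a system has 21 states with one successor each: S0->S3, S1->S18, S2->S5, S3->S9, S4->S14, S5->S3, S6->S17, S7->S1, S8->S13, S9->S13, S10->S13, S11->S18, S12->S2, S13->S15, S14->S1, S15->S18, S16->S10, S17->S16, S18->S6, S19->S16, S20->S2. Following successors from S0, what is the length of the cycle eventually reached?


Trace from S0 until a state repeats:
  S0 -> S3 -> S9 -> S13 -> S15 -> S18 -> S6 -> S17 -> S16 -> S10 -> S13
S13 first seen at step 3, revisited at step 10.
Cycle length = 10 - 3 = 7

7


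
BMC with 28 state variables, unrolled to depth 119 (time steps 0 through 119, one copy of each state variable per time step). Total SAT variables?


BMC unrolls to depth k, creating one copy of each state var for steps 0..k.
Step count = 119 + 1 = 120 (steps 0 through 119)
Vars per step = 28
Total = 28 * 120 = 3360

3360


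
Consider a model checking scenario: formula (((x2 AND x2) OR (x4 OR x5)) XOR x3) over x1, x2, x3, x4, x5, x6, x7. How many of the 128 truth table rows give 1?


Formula: (((x2 AND x2) OR (x4 OR x5)) XOR x3) over 7 vars (128 rows)
Evaluate each row (x1, x2, x3, x4, x5, x6, x7 as bits, MSB first):
  row 0 [0000000]: (((0 AND 0) OR (0 OR 0)) XOR 0) -> 0
  row 1 [0000001]: (((0 AND 0) OR (0 OR 0)) XOR 0) -> 0
  row 2 [0000010]: (((0 AND 0) OR (0 OR 0)) XOR 0) -> 0
  row 3 [0000011]: (((0 AND 0) OR (0 OR 0)) XOR 0) -> 0
  row 4 [0000100]: (((0 AND 0) OR (0 OR 1)) XOR 0) -> 1
  (every remaining row is evaluated the same way; all 128 results are listed next)
Full result column, 8 rows per line (x1,x2,x3,x4 fixed per line; x5,x6,x7 runs 000..111 left to right):
  rows 0-7 [x1,x2,x3,x4=0000]: 00001111  (ones: 4)
  rows 8-15 [x1,x2,x3,x4=0001]: 11111111  (ones: 8)
  rows 16-23 [x1,x2,x3,x4=0010]: 11110000  (ones: 4)
  rows 24-31 [x1,x2,x3,x4=0011]: 00000000  (ones: 0)
  rows 32-39 [x1,x2,x3,x4=0100]: 11111111  (ones: 8)
  rows 40-47 [x1,x2,x3,x4=0101]: 11111111  (ones: 8)
  rows 48-55 [x1,x2,x3,x4=0110]: 00000000  (ones: 0)
  rows 56-63 [x1,x2,x3,x4=0111]: 00000000  (ones: 0)
  rows 64-71 [x1,x2,x3,x4=1000]: 00001111  (ones: 4)
  rows 72-79 [x1,x2,x3,x4=1001]: 11111111  (ones: 8)
  rows 80-87 [x1,x2,x3,x4=1010]: 11110000  (ones: 4)
  rows 88-95 [x1,x2,x3,x4=1011]: 00000000  (ones: 0)
  rows 96-103 [x1,x2,x3,x4=1100]: 11111111  (ones: 8)
  rows 104-111 [x1,x2,x3,x4=1101]: 11111111  (ones: 8)
  rows 112-119 [x1,x2,x3,x4=1110]: 00000000  (ones: 0)
  rows 120-127 [x1,x2,x3,x4=1111]: 00000000  (ones: 0)
Count of 1-rows = 4+8+4+0+8+8+0+0+4+8+4+0+8+8+0+0 = 64

64


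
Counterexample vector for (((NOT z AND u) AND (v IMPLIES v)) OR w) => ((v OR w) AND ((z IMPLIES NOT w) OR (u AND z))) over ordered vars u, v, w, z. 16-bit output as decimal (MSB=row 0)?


F1 = (((NOT z AND u) AND (v IMPLIES v)) OR w)
F2 = ((v OR w) AND ((z IMPLIES NOT w) OR (u AND z)))
Counterexample to F1=>F2 is where F1=1 and F2=0.
Evaluate each row (bits = u,v,w,z, MSB first):
  row 0 [0000]: F1=0 F2=0 -> F1&~F2 -> 0
  row 1 [0001]: F1=0 F2=0 -> F1&~F2 -> 0
  row 2 [0010]: F1=1 F2=1 -> F1&~F2 -> 0
  row 3 [0011]: F1=1 F2=0 -> F1&~F2 -> 1
  row 4 [0100]: F1=0 F2=1 -> F1&~F2 -> 0
  row 5 [0101]: F1=0 F2=1 -> F1&~F2 -> 0
  row 6 [0110]: F1=1 F2=1 -> F1&~F2 -> 0
  row 7 [0111]: F1=1 F2=0 -> F1&~F2 -> 1
  row 8 [1000]: F1=1 F2=0 -> F1&~F2 -> 1
  row 9 [1001]: F1=0 F2=0 -> F1&~F2 -> 0
  row 10 [1010]: F1=1 F2=1 -> F1&~F2 -> 0
  row 11 [1011]: F1=1 F2=1 -> F1&~F2 -> 0
  row 12 [1100]: F1=1 F2=1 -> F1&~F2 -> 0
  row 13 [1101]: F1=0 F2=1 -> F1&~F2 -> 0
  row 14 [1110]: F1=1 F2=1 -> F1&~F2 -> 0
  row 15 [1111]: F1=1 F2=1 -> F1&~F2 -> 0
Full result column, 4 rows per line (u,v fixed per line; w,z runs 00..11 left to right):
  rows 0-3 [u,v=00]: 0001  = hex 1
  rows 4-7 [u,v=01]: 0001  = hex 1
  rows 8-11 [u,v=10]: 1000  = hex 8
  rows 12-15 [u,v=11]: 0000  = hex 0
Counterexample vector (row 0 .. row 15) = 0001000110000000
Output column grouped in 4s = 0001 0001 1000 0000 = 0x1180
Convert to decimal digit by digit (value = value*16 + digit):
  1 -> 1
  1*16 + 1 = 17
  17*16 + 8 = 280
  280*16 + 0 = 4480
Decimal = 4480

4480


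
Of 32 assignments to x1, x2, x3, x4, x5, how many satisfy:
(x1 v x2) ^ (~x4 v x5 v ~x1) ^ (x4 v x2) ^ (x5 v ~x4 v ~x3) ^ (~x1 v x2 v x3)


CNF with 5 clauses over 5 vars (32 assignments).
An assignment satisfies CNF iff every clause has >=1 true literal.
Check each row (bits = x1,x2,x3,x4,x5; clause T/F shown):
  row 0 [00000]: clauses=FTFTT -> 0
  row 1 [00001]: clauses=FTFTT -> 0
  row 2 [00010]: clauses=FTTTT -> 0
  row 3 [00011]: clauses=FTTTT -> 0
  row 4 [00100]: clauses=FTFTT -> 0
  row 5 [00101]: clauses=FTFTT -> 0
  row 6 [00110]: clauses=FTTFT -> 0
  row 7 [00111]: clauses=FTTTT -> 0
  row 8 [01000]: clauses=TTTTT -> 1
  row 9 [01001]: clauses=TTTTT -> 1
  row 10 [01010]: clauses=TTTTT -> 1
  row 11 [01011]: clauses=TTTTT -> 1
  row 12 [01100]: clauses=TTTTT -> 1
  row 13 [01101]: clauses=TTTTT -> 1
  row 14 [01110]: clauses=TTTFT -> 0
  row 15 [01111]: clauses=TTTTT -> 1
  row 16 [10000]: clauses=TTFTF -> 0
  row 17 [10001]: clauses=TTFTF -> 0
  row 18 [10010]: clauses=TFTTF -> 0
  row 19 [10011]: clauses=TTTTF -> 0
  row 20 [10100]: clauses=TTFTT -> 0
  row 21 [10101]: clauses=TTFTT -> 0
  row 22 [10110]: clauses=TFTFT -> 0
  row 23 [10111]: clauses=TTTTT -> 1
  row 24 [11000]: clauses=TTTTT -> 1
  row 25 [11001]: clauses=TTTTT -> 1
  row 26 [11010]: clauses=TFTTT -> 0
  row 27 [11011]: clauses=TTTTT -> 1
  row 28 [11100]: clauses=TTTTT -> 1
  row 29 [11101]: clauses=TTTTT -> 1
  row 30 [11110]: clauses=TFTFT -> 0
  row 31 [11111]: clauses=TTTTT -> 1
Full result column, 8 rows per line (x1,x2 fixed per line; x3,x4,x5 runs 000..111 left to right):
  rows 0-7 [x1,x2=00]: 00000000  (ones: 0)
  rows 8-15 [x1,x2=01]: 11111101  (ones: 7)
  rows 16-23 [x1,x2=10]: 00000001  (ones: 1)
  rows 24-31 [x1,x2=11]: 11011101  (ones: 6)
Satisfying assignments = 0+7+1+6 = 14

14


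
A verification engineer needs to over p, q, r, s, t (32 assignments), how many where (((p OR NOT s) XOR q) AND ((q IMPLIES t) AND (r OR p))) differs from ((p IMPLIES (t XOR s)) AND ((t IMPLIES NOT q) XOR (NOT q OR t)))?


F1 = (((p OR NOT s) XOR q) AND ((q IMPLIES t) AND (r OR p)))
F2 = ((p IMPLIES (t XOR s)) AND ((t IMPLIES NOT q) XOR (NOT q OR t)))
Evaluate both on each of 32 rows (bits = p,q,r,s,t):
  row 0 [00000]: F1=0 F2=0 -> 0
  row 1 [00001]: F1=0 F2=0 -> 0
  row 2 [00010]: F1=0 F2=0 -> 0
  row 3 [00011]: F1=0 F2=0 -> 0
  row 4 [00100]: F1=1 F2=0 (differ) -> 1
  row 5 [00101]: F1=1 F2=0 (differ) -> 1
  row 6 [00110]: F1=0 F2=0 -> 0
  row 7 [00111]: F1=0 F2=0 -> 0
  row 8 [01000]: F1=0 F2=1 (differ) -> 1
  row 9 [01001]: F1=0 F2=1 (differ) -> 1
  row 10 [01010]: F1=0 F2=1 (differ) -> 1
  row 11 [01011]: F1=0 F2=1 (differ) -> 1
  row 12 [01100]: F1=0 F2=1 (differ) -> 1
  row 13 [01101]: F1=0 F2=1 (differ) -> 1
  row 14 [01110]: F1=0 F2=1 (differ) -> 1
  row 15 [01111]: F1=1 F2=1 -> 0
  row 16 [10000]: F1=1 F2=0 (differ) -> 1
  row 17 [10001]: F1=1 F2=0 (differ) -> 1
  row 18 [10010]: F1=1 F2=0 (differ) -> 1
  row 19 [10011]: F1=1 F2=0 (differ) -> 1
  row 20 [10100]: F1=1 F2=0 (differ) -> 1
  row 21 [10101]: F1=1 F2=0 (differ) -> 1
  row 22 [10110]: F1=1 F2=0 (differ) -> 1
  row 23 [10111]: F1=1 F2=0 (differ) -> 1
  row 24 [11000]: F1=0 F2=0 -> 0
  row 25 [11001]: F1=0 F2=1 (differ) -> 1
  row 26 [11010]: F1=0 F2=1 (differ) -> 1
  row 27 [11011]: F1=0 F2=0 -> 0
  row 28 [11100]: F1=0 F2=0 -> 0
  row 29 [11101]: F1=0 F2=1 (differ) -> 1
  row 30 [11110]: F1=0 F2=1 (differ) -> 1
  row 31 [11111]: F1=0 F2=0 -> 0
Full result column, 8 rows per line (p,q fixed per line; r,s,t runs 000..111 left to right):
  rows 0-7 [p,q=00]: 00001100  (ones: 2)
  rows 8-15 [p,q=01]: 11111110  (ones: 7)
  rows 16-23 [p,q=10]: 11111111  (ones: 8)
  rows 24-31 [p,q=11]: 01100110  (ones: 4)
Disagreements = 2+7+8+4 = 21

21


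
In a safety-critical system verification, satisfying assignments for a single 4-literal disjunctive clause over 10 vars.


Step 1: Total=2^10=1024
Step 2: Unsat when all 4 false: 2^6=64
Step 3: Sat=1024-64=960

960


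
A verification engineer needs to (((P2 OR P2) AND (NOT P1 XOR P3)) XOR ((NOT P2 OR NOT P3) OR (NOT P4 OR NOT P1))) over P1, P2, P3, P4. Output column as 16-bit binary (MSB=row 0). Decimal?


Formula: (((P2 OR P2) AND (NOT P1 XOR P3)) XOR ((NOT P2 OR NOT P3) OR (NOT P4 OR NOT P1))) over P1, P2, P3, P4 (16 rows)
Evaluate each row (bits = P1,P2,P3,P4, MSB first):
  row 0 [0000]: (((0 OR 0) AND (NOT 0 XOR 0)) XOR ((NOT 0 OR NOT 0) OR (NOT 0 OR NOT 0))) -> 1
  row 1 [0001]: (((0 OR 0) AND (NOT 0 XOR 0)) XOR ((NOT 0 OR NOT 0) OR (NOT 1 OR NOT 0))) -> 1
  row 2 [0010]: (((0 OR 0) AND (NOT 0 XOR 1)) XOR ((NOT 0 OR NOT 1) OR (NOT 0 OR NOT 0))) -> 1
  row 3 [0011]: (((0 OR 0) AND (NOT 0 XOR 1)) XOR ((NOT 0 OR NOT 1) OR (NOT 1 OR NOT 0))) -> 1
  row 4 [0100]: (((1 OR 1) AND (NOT 0 XOR 0)) XOR ((NOT 1 OR NOT 0) OR (NOT 0 OR NOT 0))) -> 0
  row 5 [0101]: (((1 OR 1) AND (NOT 0 XOR 0)) XOR ((NOT 1 OR NOT 0) OR (NOT 1 OR NOT 0))) -> 0
  row 6 [0110]: (((1 OR 1) AND (NOT 0 XOR 1)) XOR ((NOT 1 OR NOT 1) OR (NOT 0 OR NOT 0))) -> 1
  row 7 [0111]: (((1 OR 1) AND (NOT 0 XOR 1)) XOR ((NOT 1 OR NOT 1) OR (NOT 1 OR NOT 0))) -> 1
  row 8 [1000]: (((0 OR 0) AND (NOT 1 XOR 0)) XOR ((NOT 0 OR NOT 0) OR (NOT 0 OR NOT 1))) -> 1
  row 9 [1001]: (((0 OR 0) AND (NOT 1 XOR 0)) XOR ((NOT 0 OR NOT 0) OR (NOT 1 OR NOT 1))) -> 1
  row 10 [1010]: (((0 OR 0) AND (NOT 1 XOR 1)) XOR ((NOT 0 OR NOT 1) OR (NOT 0 OR NOT 1))) -> 1
  row 11 [1011]: (((0 OR 0) AND (NOT 1 XOR 1)) XOR ((NOT 0 OR NOT 1) OR (NOT 1 OR NOT 1))) -> 1
  row 12 [1100]: (((1 OR 1) AND (NOT 1 XOR 0)) XOR ((NOT 1 OR NOT 0) OR (NOT 0 OR NOT 1))) -> 1
  row 13 [1101]: (((1 OR 1) AND (NOT 1 XOR 0)) XOR ((NOT 1 OR NOT 0) OR (NOT 1 OR NOT 1))) -> 1
  row 14 [1110]: (((1 OR 1) AND (NOT 1 XOR 1)) XOR ((NOT 1 OR NOT 1) OR (NOT 0 OR NOT 1))) -> 0
  row 15 [1111]: (((1 OR 1) AND (NOT 1 XOR 1)) XOR ((NOT 1 OR NOT 1) OR (NOT 1 OR NOT 1))) -> 1
Full result column, 4 rows per line (P1,P2 fixed per line; P3,P4 runs 00..11 left to right):
  rows 0-3 [P1,P2=00]: 1111  = hex F
  rows 4-7 [P1,P2=01]: 0011  = hex 3
  rows 8-11 [P1,P2=10]: 1111  = hex F
  rows 12-15 [P1,P2=11]: 1101  = hex D
Output column (row 0 .. row 15) = 1111001111111101
Output column grouped in 4s = 1111 0011 1111 1101 = 0xF3FD
Convert to decimal digit by digit (value = value*16 + digit):
  F -> 15
  15*16 + 3 = 243
  243*16 + 15 (F) = 3903
  3903*16 + 13 (D) = 62461
Decimal = 62461

62461


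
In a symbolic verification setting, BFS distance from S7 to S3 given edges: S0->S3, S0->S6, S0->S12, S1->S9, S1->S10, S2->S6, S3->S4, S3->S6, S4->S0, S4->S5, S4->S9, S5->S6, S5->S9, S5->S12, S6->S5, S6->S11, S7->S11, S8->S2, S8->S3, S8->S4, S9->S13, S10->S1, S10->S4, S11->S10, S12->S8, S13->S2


BFS layer-by-layer from S7:
  dist 0: {S7}
  dist 1: {S11}
  dist 2: {S10}
  dist 3: {S1, S4}
  dist 4: {S0, S5, S9}
  dist 5: {S3, S6, S12, S13}
  -> S3 reached at distance 5
Shortest path length = 5

5


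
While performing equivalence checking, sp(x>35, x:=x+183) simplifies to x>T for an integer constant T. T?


Formula: sp(P, x:=E) = exists old_x. (x = E[old_x/x]) AND P[old_x/x] (old_x is the value of x before the assignment; eliminate old_x by solving x = E[old_x/x] for old_x)
Step 1: Precondition P: x>35, i.e. old_x > 35
Step 2: Assignment gives x = old_x + 183, so old_x = x - 183
Step 3: Substitute into P: x - 183 > 35
Step 4: Simplify: x > 35+183 = 218

218


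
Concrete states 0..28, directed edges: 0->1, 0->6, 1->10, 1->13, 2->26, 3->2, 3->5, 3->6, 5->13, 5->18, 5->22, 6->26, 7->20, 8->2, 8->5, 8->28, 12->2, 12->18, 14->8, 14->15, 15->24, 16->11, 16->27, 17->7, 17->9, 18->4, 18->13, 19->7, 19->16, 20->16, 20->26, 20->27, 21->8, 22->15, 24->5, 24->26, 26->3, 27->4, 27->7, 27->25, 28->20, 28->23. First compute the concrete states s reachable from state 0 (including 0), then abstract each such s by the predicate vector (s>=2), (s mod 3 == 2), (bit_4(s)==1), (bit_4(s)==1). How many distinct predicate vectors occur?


BFS from 0:
Concrete reachable: {0, 1, 2, 3, 4, 5, 6, 10, 13, 15, 18, 22, 24, 26}
Abstract via predicates (s>=2), (s mod 3 == 2), (bit_4(s)==1), (bit_4(s)==1):
  (0,0,0,0) <- {0, 1}
  (1,0,0,0) <- {3, 4, 6, 10, 13, 15}
  (1,0,1,1) <- {18, 22, 24}
  (1,1,0,0) <- {2, 5}
  (1,1,1,1) <- {26}
Distinct abstract states = 5

5


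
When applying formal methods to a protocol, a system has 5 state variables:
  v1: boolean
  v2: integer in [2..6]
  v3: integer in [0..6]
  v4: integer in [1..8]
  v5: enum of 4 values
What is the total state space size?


State space = product of domain sizes of all variables.
Domain sizes:
  v1 (boolean): 2
  v2 (integer in [2..6]): 5
  v3 (integer in [0..6]): 7
  v4 (integer in [1..8]): 8
  v5 (enum of 4 values): 4
Product = 2 * 5 * 7 * 8 * 4 = 2240

2240


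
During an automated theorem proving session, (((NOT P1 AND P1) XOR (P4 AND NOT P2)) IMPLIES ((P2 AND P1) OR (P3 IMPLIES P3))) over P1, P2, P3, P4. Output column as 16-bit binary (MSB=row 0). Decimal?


Formula: (((NOT P1 AND P1) XOR (P4 AND NOT P2)) IMPLIES ((P2 AND P1) OR (P3 IMPLIES P3))) over P1, P2, P3, P4 (16 rows)
Evaluate each row (bits = P1,P2,P3,P4, MSB first):
  row 0 [0000]: (((NOT 0 AND 0) XOR (0 AND NOT 0)) IMPLIES ((0 AND 0) OR (0 IMPLIES 0))) -> 1
  row 1 [0001]: (((NOT 0 AND 0) XOR (1 AND NOT 0)) IMPLIES ((0 AND 0) OR (0 IMPLIES 0))) -> 1
  row 2 [0010]: (((NOT 0 AND 0) XOR (0 AND NOT 0)) IMPLIES ((0 AND 0) OR (1 IMPLIES 1))) -> 1
  row 3 [0011]: (((NOT 0 AND 0) XOR (1 AND NOT 0)) IMPLIES ((0 AND 0) OR (1 IMPLIES 1))) -> 1
  row 4 [0100]: (((NOT 0 AND 0) XOR (0 AND NOT 1)) IMPLIES ((1 AND 0) OR (0 IMPLIES 0))) -> 1
  row 5 [0101]: (((NOT 0 AND 0) XOR (1 AND NOT 1)) IMPLIES ((1 AND 0) OR (0 IMPLIES 0))) -> 1
  row 6 [0110]: (((NOT 0 AND 0) XOR (0 AND NOT 1)) IMPLIES ((1 AND 0) OR (1 IMPLIES 1))) -> 1
  row 7 [0111]: (((NOT 0 AND 0) XOR (1 AND NOT 1)) IMPLIES ((1 AND 0) OR (1 IMPLIES 1))) -> 1
  row 8 [1000]: (((NOT 1 AND 1) XOR (0 AND NOT 0)) IMPLIES ((0 AND 1) OR (0 IMPLIES 0))) -> 1
  row 9 [1001]: (((NOT 1 AND 1) XOR (1 AND NOT 0)) IMPLIES ((0 AND 1) OR (0 IMPLIES 0))) -> 1
  row 10 [1010]: (((NOT 1 AND 1) XOR (0 AND NOT 0)) IMPLIES ((0 AND 1) OR (1 IMPLIES 1))) -> 1
  row 11 [1011]: (((NOT 1 AND 1) XOR (1 AND NOT 0)) IMPLIES ((0 AND 1) OR (1 IMPLIES 1))) -> 1
  row 12 [1100]: (((NOT 1 AND 1) XOR (0 AND NOT 1)) IMPLIES ((1 AND 1) OR (0 IMPLIES 0))) -> 1
  row 13 [1101]: (((NOT 1 AND 1) XOR (1 AND NOT 1)) IMPLIES ((1 AND 1) OR (0 IMPLIES 0))) -> 1
  row 14 [1110]: (((NOT 1 AND 1) XOR (0 AND NOT 1)) IMPLIES ((1 AND 1) OR (1 IMPLIES 1))) -> 1
  row 15 [1111]: (((NOT 1 AND 1) XOR (1 AND NOT 1)) IMPLIES ((1 AND 1) OR (1 IMPLIES 1))) -> 1
Full result column, 4 rows per line (P1,P2 fixed per line; P3,P4 runs 00..11 left to right):
  rows 0-3 [P1,P2=00]: 1111  = hex F
  rows 4-7 [P1,P2=01]: 1111  = hex F
  rows 8-11 [P1,P2=10]: 1111  = hex F
  rows 12-15 [P1,P2=11]: 1111  = hex F
Output column (row 0 .. row 15) = 1111111111111111
Output column grouped in 4s = 1111 1111 1111 1111 = 0xFFFF
Convert to decimal digit by digit (value = value*16 + digit):
  F -> 15
  15*16 + 15 (F) = 255
  255*16 + 15 (F) = 4095
  4095*16 + 15 (F) = 65535
Decimal = 65535

65535


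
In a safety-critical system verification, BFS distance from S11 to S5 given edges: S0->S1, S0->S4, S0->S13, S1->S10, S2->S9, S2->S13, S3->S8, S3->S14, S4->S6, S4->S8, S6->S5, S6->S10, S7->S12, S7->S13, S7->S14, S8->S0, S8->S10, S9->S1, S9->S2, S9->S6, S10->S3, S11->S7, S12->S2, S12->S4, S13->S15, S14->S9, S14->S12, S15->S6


BFS layer-by-layer from S11:
  dist 0: {S11}
  dist 1: {S7}
  dist 2: {S12, S13, S14}
  dist 3: {S2, S4, S9, S15}
  dist 4: {S1, S6, S8}
  dist 5: {S0, S5, S10}
  -> S5 reached at distance 5
Shortest path length = 5

5


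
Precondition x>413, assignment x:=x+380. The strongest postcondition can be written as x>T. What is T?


Formula: sp(P, x:=E) = exists old_x. (x = E[old_x/x]) AND P[old_x/x] (old_x is the value of x before the assignment; eliminate old_x by solving x = E[old_x/x] for old_x)
Step 1: Precondition P: x>413, i.e. old_x > 413
Step 2: Assignment gives x = old_x + 380, so old_x = x - 380
Step 3: Substitute into P: x - 380 > 413
Step 4: Simplify: x > 413+380 = 793

793


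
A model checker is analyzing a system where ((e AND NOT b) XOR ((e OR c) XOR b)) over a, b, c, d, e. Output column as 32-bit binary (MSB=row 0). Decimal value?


Formula: ((e AND NOT b) XOR ((e OR c) XOR b)) over a, b, c, d, e (32 rows)
Evaluate each row (bits = a,b,c,d,e, MSB first):
  row 0 [00000]: ((0 AND NOT 0) XOR ((0 OR 0) XOR 0)) -> 0
  row 1 [00001]: ((1 AND NOT 0) XOR ((1 OR 0) XOR 0)) -> 0
  row 2 [00010]: ((0 AND NOT 0) XOR ((0 OR 0) XOR 0)) -> 0
  row 3 [00011]: ((1 AND NOT 0) XOR ((1 OR 0) XOR 0)) -> 0
  row 4 [00100]: ((0 AND NOT 0) XOR ((0 OR 1) XOR 0)) -> 1
  row 5 [00101]: ((1 AND NOT 0) XOR ((1 OR 1) XOR 0)) -> 0
  row 6 [00110]: ((0 AND NOT 0) XOR ((0 OR 1) XOR 0)) -> 1
  row 7 [00111]: ((1 AND NOT 0) XOR ((1 OR 1) XOR 0)) -> 0
  row 8 [01000]: ((0 AND NOT 1) XOR ((0 OR 0) XOR 1)) -> 1
  row 9 [01001]: ((1 AND NOT 1) XOR ((1 OR 0) XOR 1)) -> 0
  row 10 [01010]: ((0 AND NOT 1) XOR ((0 OR 0) XOR 1)) -> 1
  row 11 [01011]: ((1 AND NOT 1) XOR ((1 OR 0) XOR 1)) -> 0
  row 12 [01100]: ((0 AND NOT 1) XOR ((0 OR 1) XOR 1)) -> 0
  row 13 [01101]: ((1 AND NOT 1) XOR ((1 OR 1) XOR 1)) -> 0
  row 14 [01110]: ((0 AND NOT 1) XOR ((0 OR 1) XOR 1)) -> 0
  row 15 [01111]: ((1 AND NOT 1) XOR ((1 OR 1) XOR 1)) -> 0
  row 16 [10000]: ((0 AND NOT 0) XOR ((0 OR 0) XOR 0)) -> 0
  row 17 [10001]: ((1 AND NOT 0) XOR ((1 OR 0) XOR 0)) -> 0
  row 18 [10010]: ((0 AND NOT 0) XOR ((0 OR 0) XOR 0)) -> 0
  row 19 [10011]: ((1 AND NOT 0) XOR ((1 OR 0) XOR 0)) -> 0
  row 20 [10100]: ((0 AND NOT 0) XOR ((0 OR 1) XOR 0)) -> 1
  row 21 [10101]: ((1 AND NOT 0) XOR ((1 OR 1) XOR 0)) -> 0
  row 22 [10110]: ((0 AND NOT 0) XOR ((0 OR 1) XOR 0)) -> 1
  row 23 [10111]: ((1 AND NOT 0) XOR ((1 OR 1) XOR 0)) -> 0
  row 24 [11000]: ((0 AND NOT 1) XOR ((0 OR 0) XOR 1)) -> 1
  row 25 [11001]: ((1 AND NOT 1) XOR ((1 OR 0) XOR 1)) -> 0
  row 26 [11010]: ((0 AND NOT 1) XOR ((0 OR 0) XOR 1)) -> 1
  row 27 [11011]: ((1 AND NOT 1) XOR ((1 OR 0) XOR 1)) -> 0
  row 28 [11100]: ((0 AND NOT 1) XOR ((0 OR 1) XOR 1)) -> 0
  row 29 [11101]: ((1 AND NOT 1) XOR ((1 OR 1) XOR 1)) -> 0
  row 30 [11110]: ((0 AND NOT 1) XOR ((0 OR 1) XOR 1)) -> 0
  row 31 [11111]: ((1 AND NOT 1) XOR ((1 OR 1) XOR 1)) -> 0
Full result column, 4 rows per line (a,b,c fixed per line; d,e runs 00..11 left to right):
  rows 0-3 [a,b,c=000]: 0000  = hex 0
  rows 4-7 [a,b,c=001]: 1010  = hex A
  rows 8-11 [a,b,c=010]: 1010  = hex A
  rows 12-15 [a,b,c=011]: 0000  = hex 0
  rows 16-19 [a,b,c=100]: 0000  = hex 0
  rows 20-23 [a,b,c=101]: 1010  = hex A
  rows 24-27 [a,b,c=110]: 1010  = hex A
  rows 28-31 [a,b,c=111]: 0000  = hex 0
Output column (row 0 .. row 31) = 00001010101000000000101010100000
Output column grouped in 4s = 0000 1010 1010 0000 0000 1010 1010 0000 = 0x0AA00AA0
Convert to decimal digit by digit (value = value*16 + digit):
  0 -> 0
  0*16 + 10 (A) = 10
  10*16 + 10 (A) = 170
  170*16 + 0 = 2720
  2720*16 + 0 = 43520
  43520*16 + 10 (A) = 696330
  696330*16 + 10 (A) = 11141290
  11141290*16 + 0 = 178260640
Decimal = 178260640

178260640


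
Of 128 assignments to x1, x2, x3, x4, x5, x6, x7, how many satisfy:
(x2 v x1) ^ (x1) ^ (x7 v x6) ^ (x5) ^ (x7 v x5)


CNF with 5 clauses over 7 vars (128 assignments).
An assignment satisfies CNF iff every clause has >=1 true literal.
Check each row (bits = x1,x2,x3,x4,x5,x6,x7; clause T/F shown):
  row 0 [0000000]: clauses=FFFFF -> 0
  row 1 [0000001]: clauses=FFTFT -> 0
  row 2 [0000010]: clauses=FFTFF -> 0
  row 3 [0000011]: clauses=FFTFT -> 0
  row 4 [0000100]: clauses=FFFTT -> 0
  (every remaining row is evaluated the same way; all 128 results are listed next)
Full result column, 8 rows per line (x1,x2,x3,x4 fixed per line; x5,x6,x7 runs 000..111 left to right):
  rows 0-7 [x1,x2,x3,x4=0000]: 00000000  (ones: 0)
  rows 8-15 [x1,x2,x3,x4=0001]: 00000000  (ones: 0)
  rows 16-23 [x1,x2,x3,x4=0010]: 00000000  (ones: 0)
  rows 24-31 [x1,x2,x3,x4=0011]: 00000000  (ones: 0)
  rows 32-39 [x1,x2,x3,x4=0100]: 00000000  (ones: 0)
  rows 40-47 [x1,x2,x3,x4=0101]: 00000000  (ones: 0)
  rows 48-55 [x1,x2,x3,x4=0110]: 00000000  (ones: 0)
  rows 56-63 [x1,x2,x3,x4=0111]: 00000000  (ones: 0)
  rows 64-71 [x1,x2,x3,x4=1000]: 00000111  (ones: 3)
  rows 72-79 [x1,x2,x3,x4=1001]: 00000111  (ones: 3)
  rows 80-87 [x1,x2,x3,x4=1010]: 00000111  (ones: 3)
  rows 88-95 [x1,x2,x3,x4=1011]: 00000111  (ones: 3)
  rows 96-103 [x1,x2,x3,x4=1100]: 00000111  (ones: 3)
  rows 104-111 [x1,x2,x3,x4=1101]: 00000111  (ones: 3)
  rows 112-119 [x1,x2,x3,x4=1110]: 00000111  (ones: 3)
  rows 120-127 [x1,x2,x3,x4=1111]: 00000111  (ones: 3)
Satisfying assignments = 0+0+0+0+0+0+0+0+3+3+3+3+3+3+3+3 = 24

24


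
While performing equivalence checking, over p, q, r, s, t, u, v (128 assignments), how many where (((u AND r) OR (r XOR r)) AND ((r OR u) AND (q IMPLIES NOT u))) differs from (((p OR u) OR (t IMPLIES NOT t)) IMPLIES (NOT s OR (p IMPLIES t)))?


F1 = (((u AND r) OR (r XOR r)) AND ((r OR u) AND (q IMPLIES NOT u)))
F2 = (((p OR u) OR (t IMPLIES NOT t)) IMPLIES (NOT s OR (p IMPLIES t)))
Evaluate both on each of 128 rows (bits = p,q,r,s,t,u,v):
  row 0 [0000000]: F1=0 F2=1 (differ) -> 1
  row 1 [0000001]: F1=0 F2=1 (differ) -> 1
  row 2 [0000010]: F1=0 F2=1 (differ) -> 1
  row 3 [0000011]: F1=0 F2=1 (differ) -> 1
  row 4 [0000100]: F1=0 F2=1 (differ) -> 1
  (every remaining row is evaluated the same way; all 128 results are listed next)
Full result column, 8 rows per line (p,q,r,s fixed per line; t,u,v runs 000..111 left to right):
  rows 0-7 [p,q,r,s=0000]: 11111111  (ones: 8)
  rows 8-15 [p,q,r,s=0001]: 11111111  (ones: 8)
  rows 16-23 [p,q,r,s=0010]: 11001100  (ones: 4)
  rows 24-31 [p,q,r,s=0011]: 11001100  (ones: 4)
  rows 32-39 [p,q,r,s=0100]: 11111111  (ones: 8)
  rows 40-47 [p,q,r,s=0101]: 11111111  (ones: 8)
  rows 48-55 [p,q,r,s=0110]: 11111111  (ones: 8)
  rows 56-63 [p,q,r,s=0111]: 11111111  (ones: 8)
  rows 64-71 [p,q,r,s=1000]: 11111111  (ones: 8)
  rows 72-79 [p,q,r,s=1001]: 00001111  (ones: 4)
  rows 80-87 [p,q,r,s=1010]: 11001100  (ones: 4)
  rows 88-95 [p,q,r,s=1011]: 00111100  (ones: 4)
  rows 96-103 [p,q,r,s=1100]: 11111111  (ones: 8)
  rows 104-111 [p,q,r,s=1101]: 00001111  (ones: 4)
  rows 112-119 [p,q,r,s=1110]: 11111111  (ones: 8)
  rows 120-127 [p,q,r,s=1111]: 00001111  (ones: 4)
Disagreements = 8+8+4+4+8+8+8+8+8+4+4+4+8+4+8+4 = 100

100


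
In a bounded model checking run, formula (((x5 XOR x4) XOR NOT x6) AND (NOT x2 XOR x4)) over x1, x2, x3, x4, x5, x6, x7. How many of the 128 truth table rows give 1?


Formula: (((x5 XOR x4) XOR NOT x6) AND (NOT x2 XOR x4)) over 7 vars (128 rows)
Evaluate each row (x1, x2, x3, x4, x5, x6, x7 as bits, MSB first):
  row 0 [0000000]: (((0 XOR 0) XOR NOT 0) AND (NOT 0 XOR 0)) -> 1
  row 1 [0000001]: (((0 XOR 0) XOR NOT 0) AND (NOT 0 XOR 0)) -> 1
  row 2 [0000010]: (((0 XOR 0) XOR NOT 1) AND (NOT 0 XOR 0)) -> 0
  row 3 [0000011]: (((0 XOR 0) XOR NOT 1) AND (NOT 0 XOR 0)) -> 0
  row 4 [0000100]: (((1 XOR 0) XOR NOT 0) AND (NOT 0 XOR 0)) -> 0
  (every remaining row is evaluated the same way; all 128 results are listed next)
Full result column, 8 rows per line (x1,x2,x3,x4 fixed per line; x5,x6,x7 runs 000..111 left to right):
  rows 0-7 [x1,x2,x3,x4=0000]: 11000011  (ones: 4)
  rows 8-15 [x1,x2,x3,x4=0001]: 00000000  (ones: 0)
  rows 16-23 [x1,x2,x3,x4=0010]: 11000011  (ones: 4)
  rows 24-31 [x1,x2,x3,x4=0011]: 00000000  (ones: 0)
  rows 32-39 [x1,x2,x3,x4=0100]: 00000000  (ones: 0)
  rows 40-47 [x1,x2,x3,x4=0101]: 00111100  (ones: 4)
  rows 48-55 [x1,x2,x3,x4=0110]: 00000000  (ones: 0)
  rows 56-63 [x1,x2,x3,x4=0111]: 00111100  (ones: 4)
  rows 64-71 [x1,x2,x3,x4=1000]: 11000011  (ones: 4)
  rows 72-79 [x1,x2,x3,x4=1001]: 00000000  (ones: 0)
  rows 80-87 [x1,x2,x3,x4=1010]: 11000011  (ones: 4)
  rows 88-95 [x1,x2,x3,x4=1011]: 00000000  (ones: 0)
  rows 96-103 [x1,x2,x3,x4=1100]: 00000000  (ones: 0)
  rows 104-111 [x1,x2,x3,x4=1101]: 00111100  (ones: 4)
  rows 112-119 [x1,x2,x3,x4=1110]: 00000000  (ones: 0)
  rows 120-127 [x1,x2,x3,x4=1111]: 00111100  (ones: 4)
Count of 1-rows = 4+0+4+0+0+4+0+4+4+0+4+0+0+4+0+4 = 32

32
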